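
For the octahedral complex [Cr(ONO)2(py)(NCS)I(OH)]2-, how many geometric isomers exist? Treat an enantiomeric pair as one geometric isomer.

9

An octahedron has six vertices in three trans pairs; every non-trans pair is cis.
Systematic enumeration (placing each ligand type in turn and discarding arrangements equivalent by rotation or reflection) gives 9 geometric isomers.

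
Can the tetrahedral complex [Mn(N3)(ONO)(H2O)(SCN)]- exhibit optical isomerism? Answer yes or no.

yes

Only one geometric arrangement is possible; it has no improper symmetry element, so it exists as a pair of enantiomers (2 stereoisomers).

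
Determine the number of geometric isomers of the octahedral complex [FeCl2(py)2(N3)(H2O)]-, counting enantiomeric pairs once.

The six octahedral sites form three mutually perpendicular trans pairs.
The distinct arrangements are (6 in all): Cl trans, py trans; Cl trans, py cis; Cl cis, py trans; Cl cis, py cis (3 arrangements, 2 chiral).

6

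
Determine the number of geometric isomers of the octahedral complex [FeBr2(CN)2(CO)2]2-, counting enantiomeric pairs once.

The distinct arrangements are (5 in all): Br trans, CN trans, CO trans; Br trans, CN cis, CO cis; Br cis, CN cis, CO trans; Br cis, CN cis, CO cis (chiral); Br cis, CN trans, CO cis.

5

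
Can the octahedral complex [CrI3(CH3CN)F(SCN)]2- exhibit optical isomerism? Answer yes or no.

yes

Systematic placement gives 4 geometric isomers: I mer (3 arrangements); I fac (chiral).
One of these lacks any improper symmetry element and so occurs as an enantiomeric pair, giving 4 + 1 = 5 stereoisomers in total.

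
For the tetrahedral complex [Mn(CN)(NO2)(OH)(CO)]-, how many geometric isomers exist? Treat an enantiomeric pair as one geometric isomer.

Only one geometric arrangement is possible; it has no improper symmetry element, so it exists as a pair of enantiomers (2 stereoisomers).

1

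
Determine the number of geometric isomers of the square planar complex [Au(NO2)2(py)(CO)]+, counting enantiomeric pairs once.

2

Systematic placement gives 2 geometric isomers: NO2 cis; NO2 trans.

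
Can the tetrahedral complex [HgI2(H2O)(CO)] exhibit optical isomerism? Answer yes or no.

no

All four vertices of a tetrahedron are equivalent and mutually adjacent, so cis/trans isomerism cannot arise.
Only one geometric arrangement is possible.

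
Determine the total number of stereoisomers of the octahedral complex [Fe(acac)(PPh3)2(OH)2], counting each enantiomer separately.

4

In an octahedral complex each vertex has one trans partner and four cis neighbours.
Each acac is bidentate and must span two cis positions.
There are 3 geometric isomers: PPh3 cis, OH trans; PPh3 cis, OH cis (chiral); PPh3 trans, OH cis.
One of these lacks any improper symmetry element and so occurs as an enantiomeric pair, giving 3 + 1 = 4 stereoisomers in total.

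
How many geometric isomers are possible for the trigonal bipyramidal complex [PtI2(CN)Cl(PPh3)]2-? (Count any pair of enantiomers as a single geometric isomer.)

7

A trigonal bipyramid has two axial and three equatorial sites, which are chemically inequivalent.
Exhaustive case analysis gives 7 geometric isomers.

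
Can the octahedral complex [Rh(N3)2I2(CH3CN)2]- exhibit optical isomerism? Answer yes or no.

Working through the distinct placements yields 5 geometric isomers: N3 trans, I trans, CH3CN trans; N3 cis, I cis, CH3CN trans; N3 trans, I cis, CH3CN cis; N3 cis, I cis, CH3CN cis (chiral); N3 cis, I trans, CH3CN cis.
One of these lacks any improper symmetry element and so occurs as an enantiomeric pair, giving 5 + 1 = 6 stereoisomers in total.

yes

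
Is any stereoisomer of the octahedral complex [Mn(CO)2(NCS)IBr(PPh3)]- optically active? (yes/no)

An octahedron has six vertices in three trans pairs; every non-trans pair is cis.
Systematic enumeration (placing each ligand type in turn and discarding arrangements equivalent by rotation or reflection) gives 9 geometric isomers.
Of these, 6 lack any improper symmetry element and so occur as enantiomeric pairs, giving 9 + 6 = 15 stereoisomers in total.

yes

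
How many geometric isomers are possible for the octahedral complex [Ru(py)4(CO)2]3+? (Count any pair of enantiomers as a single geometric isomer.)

Working through the distinct placements yields 2 geometric isomers: CO trans; CO cis.

2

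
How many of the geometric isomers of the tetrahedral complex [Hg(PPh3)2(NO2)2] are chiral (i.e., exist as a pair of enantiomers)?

0

Only one geometric arrangement is possible.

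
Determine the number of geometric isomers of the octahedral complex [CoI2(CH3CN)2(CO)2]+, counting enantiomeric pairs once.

5

In an octahedral complex each vertex has one trans partner and four cis neighbours.
There are 5 geometric isomers: I trans, CH3CN trans, CO trans; I cis, CH3CN trans, CO cis; I trans, CH3CN cis, CO cis; I cis, CH3CN cis, CO cis (chiral); I cis, CH3CN cis, CO trans.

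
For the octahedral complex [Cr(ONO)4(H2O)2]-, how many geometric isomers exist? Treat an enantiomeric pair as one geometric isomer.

2

An octahedron has six vertices in three trans pairs; every non-trans pair is cis.
The distinct arrangements are (2 in all): H2O trans; H2O cis.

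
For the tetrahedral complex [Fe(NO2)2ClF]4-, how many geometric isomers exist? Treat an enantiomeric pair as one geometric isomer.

1

All four vertices of a tetrahedron are equivalent and mutually adjacent, so cis/trans isomerism cannot arise.
Only one geometric arrangement is possible.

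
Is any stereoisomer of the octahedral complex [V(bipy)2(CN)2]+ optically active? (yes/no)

The six octahedral sites form three mutually perpendicular trans pairs.
Each bipy is bidentate and must span two cis positions.
Working through the distinct placements yields 2 geometric isomers: CN trans; CN cis (chiral).
One of these lacks any improper symmetry element and so occurs as an enantiomeric pair, giving 2 + 1 = 3 stereoisomers in total.

yes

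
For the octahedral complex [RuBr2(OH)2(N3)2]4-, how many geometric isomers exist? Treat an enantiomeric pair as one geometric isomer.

5

In an octahedral complex each vertex has one trans partner and four cis neighbours.
The distinct arrangements are (5 in all): Br trans, OH trans, N3 trans; Br trans, OH cis, N3 cis; Br cis, OH trans, N3 cis; Br cis, OH cis, N3 cis (chiral); Br cis, OH cis, N3 trans.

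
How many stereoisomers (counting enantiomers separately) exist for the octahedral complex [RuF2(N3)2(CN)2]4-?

The six octahedral sites form three mutually perpendicular trans pairs.
There are 5 geometric isomers: F trans, N3 trans, CN trans; F cis, N3 cis, CN trans; F cis, N3 trans, CN cis; F cis, N3 cis, CN cis (chiral); F trans, N3 cis, CN cis.
One of these lacks any improper symmetry element and so occurs as an enantiomeric pair, giving 5 + 1 = 6 stereoisomers in total.

6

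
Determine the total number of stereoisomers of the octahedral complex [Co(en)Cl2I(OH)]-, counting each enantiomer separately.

Each en is bidentate and must span two cis positions.
The distinct arrangements are (4 in all): Cl trans; Cl cis (3 arrangements, 2 chiral).
Of these, 2 lack any improper symmetry element and so occur as enantiomeric pairs, giving 4 + 2 = 6 stereoisomers in total.

6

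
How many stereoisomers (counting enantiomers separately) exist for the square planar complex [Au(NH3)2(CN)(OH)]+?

2

In a square planar complex each vertex has one trans partner and two cis neighbours.
The distinct arrangements are (2 in all): NH3 cis; NH3 trans.
Each arrangement has an internal mirror plane or centre of symmetry, so none is chiral.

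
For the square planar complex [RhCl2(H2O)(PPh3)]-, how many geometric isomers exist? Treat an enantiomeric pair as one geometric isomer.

2

A square has two trans pairs of vertices; adjacent vertices are cis.
Systematic placement gives 2 geometric isomers: Cl cis; Cl trans.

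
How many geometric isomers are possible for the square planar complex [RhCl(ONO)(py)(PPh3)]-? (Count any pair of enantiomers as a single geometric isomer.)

A square has two trans pairs of vertices; adjacent vertices are cis.
The distinct arrangements are (3 in all): (Cl/PPh3 trans, ONO/py trans); (Cl/py trans, ONO/PPh3 trans); (Cl/ONO trans, PPh3/py trans).

3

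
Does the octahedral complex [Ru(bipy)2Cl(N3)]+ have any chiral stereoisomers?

An octahedron has six vertices in three trans pairs; every non-trans pair is cis.
Each bipy is bidentate and must span two cis positions.
The distinct arrangements are (2 in all): Cl and N3 mutually trans; Cl and N3 mutually cis (chiral).
One of these lacks any improper symmetry element and so occurs as an enantiomeric pair, giving 2 + 1 = 3 stereoisomers in total.

yes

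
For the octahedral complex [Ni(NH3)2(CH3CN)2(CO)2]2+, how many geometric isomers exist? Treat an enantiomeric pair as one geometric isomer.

Working through the distinct placements yields 5 geometric isomers: NH3 trans, CH3CN trans, CO trans; NH3 cis, CH3CN trans, CO cis; NH3 trans, CH3CN cis, CO cis; NH3 cis, CH3CN cis, CO cis (chiral); NH3 cis, CH3CN cis, CO trans.

5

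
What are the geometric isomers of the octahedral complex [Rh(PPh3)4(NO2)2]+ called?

cis and trans

The six octahedral sites form three mutually perpendicular trans pairs.
There are 2 geometric isomers: NO2 trans; NO2 cis.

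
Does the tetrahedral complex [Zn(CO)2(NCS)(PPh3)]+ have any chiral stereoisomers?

In a tetrahedral complex all four positions are equivalent and every pair of ligands is adjacent — there is no cis/trans distinction.
Only one geometric arrangement is possible.

no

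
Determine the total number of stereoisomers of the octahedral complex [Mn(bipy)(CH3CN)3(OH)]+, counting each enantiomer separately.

2

Each bipy is bidentate and must span two cis positions.
Working through the distinct placements yields 2 geometric isomers: CH3CN mer; CH3CN fac.
Each arrangement has an internal mirror plane or centre of symmetry, so none is chiral.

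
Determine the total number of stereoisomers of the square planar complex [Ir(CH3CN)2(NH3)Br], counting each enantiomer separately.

2

In a square planar complex each vertex has one trans partner and two cis neighbours.
Working through the distinct placements yields 2 geometric isomers: CH3CN cis; CH3CN trans.
Each arrangement has an internal mirror plane or centre of symmetry, so none is chiral.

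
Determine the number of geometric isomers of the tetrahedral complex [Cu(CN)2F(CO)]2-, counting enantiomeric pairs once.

Only one geometric arrangement is possible.

1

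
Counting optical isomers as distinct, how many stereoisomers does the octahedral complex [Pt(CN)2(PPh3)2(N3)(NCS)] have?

In an octahedral complex each vertex has one trans partner and four cis neighbours.
There are 6 geometric isomers: CN trans, PPh3 trans; CN trans, PPh3 cis; CN cis, PPh3 trans; CN cis, PPh3 cis (3 arrangements, 2 chiral).
Of these, 2 lack any improper symmetry element and so occur as enantiomeric pairs, giving 6 + 2 = 8 stereoisomers in total.

8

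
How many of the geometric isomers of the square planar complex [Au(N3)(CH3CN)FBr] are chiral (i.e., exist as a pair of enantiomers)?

A square has two trans pairs of vertices; adjacent vertices are cis.
There are 3 geometric isomers: (Br/F trans, CH3CN/N3 trans); (Br/N3 trans, CH3CN/F trans); (Br/CH3CN trans, F/N3 trans).
Each arrangement has an internal mirror plane or centre of symmetry, so none is chiral.

0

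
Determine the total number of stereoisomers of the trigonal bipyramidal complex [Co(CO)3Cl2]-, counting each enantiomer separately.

In a trigonal bipyramid the two axial positions differ from the three equatorial ones.
Systematic placement gives 3 geometric isomers: Cl both equatorial; Cl one axial, one equatorial; Cl both axial.
Each arrangement has an internal mirror plane or centre of symmetry, so none is chiral.

3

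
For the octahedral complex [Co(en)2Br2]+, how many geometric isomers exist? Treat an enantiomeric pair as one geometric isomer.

An octahedron has six vertices in three trans pairs; every non-trans pair is cis.
Each en is bidentate and must span two cis positions.
Systematic placement gives 2 geometric isomers: Br trans; Br cis (chiral).

2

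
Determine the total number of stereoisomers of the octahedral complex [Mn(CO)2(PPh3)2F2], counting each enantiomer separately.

6

An octahedron has six vertices in three trans pairs; every non-trans pair is cis.
The distinct arrangements are (5 in all): CO trans, PPh3 trans, F trans; CO trans, PPh3 cis, F cis; CO cis, PPh3 trans, F cis; CO cis, PPh3 cis, F cis (chiral); CO cis, PPh3 cis, F trans.
One of these lacks any improper symmetry element and so occurs as an enantiomeric pair, giving 5 + 1 = 6 stereoisomers in total.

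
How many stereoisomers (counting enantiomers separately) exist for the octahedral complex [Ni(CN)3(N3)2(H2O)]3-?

The six octahedral sites form three mutually perpendicular trans pairs.
There are 3 geometric isomers: CN mer, N3 trans; CN mer, N3 cis; CN fac, N3 cis.
Each arrangement has an internal mirror plane or centre of symmetry, so none is chiral.

3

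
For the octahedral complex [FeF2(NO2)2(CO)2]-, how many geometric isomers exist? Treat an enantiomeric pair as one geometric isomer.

An octahedron has six vertices in three trans pairs; every non-trans pair is cis.
Working through the distinct placements yields 5 geometric isomers: F trans, NO2 trans, CO trans; F cis, NO2 cis, CO trans; F cis, NO2 trans, CO cis; F cis, NO2 cis, CO cis (chiral); F trans, NO2 cis, CO cis.

5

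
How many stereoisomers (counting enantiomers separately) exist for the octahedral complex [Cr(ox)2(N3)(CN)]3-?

3

Each ox is bidentate and must span two cis positions.
Working through the distinct placements yields 2 geometric isomers: N3 and CN mutually trans; N3 and CN mutually cis (chiral).
One of these lacks any improper symmetry element and so occurs as an enantiomeric pair, giving 2 + 1 = 3 stereoisomers in total.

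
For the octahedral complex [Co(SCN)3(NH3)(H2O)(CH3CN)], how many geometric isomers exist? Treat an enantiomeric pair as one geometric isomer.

There are 4 geometric isomers: SCN mer (3 arrangements); SCN fac (chiral).

4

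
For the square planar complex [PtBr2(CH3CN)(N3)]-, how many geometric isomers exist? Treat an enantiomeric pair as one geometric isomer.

In a square planar complex each vertex has one trans partner and two cis neighbours.
The distinct arrangements are (2 in all): Br cis; Br trans.

2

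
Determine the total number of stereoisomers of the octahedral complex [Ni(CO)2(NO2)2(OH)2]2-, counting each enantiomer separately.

An octahedron has six vertices in three trans pairs; every non-trans pair is cis.
The distinct arrangements are (5 in all): CO trans, NO2 trans, OH trans; CO trans, NO2 cis, OH cis; CO cis, NO2 cis, OH trans; CO cis, NO2 cis, OH cis (chiral); CO cis, NO2 trans, OH cis.
One of these lacks any improper symmetry element and so occurs as an enantiomeric pair, giving 5 + 1 = 6 stereoisomers in total.

6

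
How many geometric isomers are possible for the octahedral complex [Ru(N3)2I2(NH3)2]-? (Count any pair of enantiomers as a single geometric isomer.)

The six octahedral sites form three mutually perpendicular trans pairs.
The distinct arrangements are (5 in all): N3 trans, I trans, NH3 trans; N3 cis, I trans, NH3 cis; N3 cis, I cis, NH3 trans; N3 cis, I cis, NH3 cis (chiral); N3 trans, I cis, NH3 cis.

5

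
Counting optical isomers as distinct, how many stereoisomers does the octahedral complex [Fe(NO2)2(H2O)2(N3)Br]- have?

8

In an octahedral complex each vertex has one trans partner and four cis neighbours.
Systematic placement gives 6 geometric isomers: NO2 trans, H2O cis; NO2 cis, H2O cis (3 arrangements, 2 chiral); NO2 trans, H2O trans; NO2 cis, H2O trans.
Of these, 2 lack any improper symmetry element and so occur as enantiomeric pairs, giving 6 + 2 = 8 stereoisomers in total.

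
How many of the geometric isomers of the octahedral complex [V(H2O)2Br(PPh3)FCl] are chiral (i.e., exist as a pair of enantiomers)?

6

The six octahedral sites form three mutually perpendicular trans pairs.
Exhaustive case analysis gives 9 geometric isomers.
Of these, 6 lack any improper symmetry element and so occur as enantiomeric pairs, giving 9 + 6 = 15 stereoisomers in total.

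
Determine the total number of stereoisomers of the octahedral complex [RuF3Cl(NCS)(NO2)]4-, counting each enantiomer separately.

In an octahedral complex each vertex has one trans partner and four cis neighbours.
Systematic placement gives 4 geometric isomers: F mer (3 arrangements); F fac (chiral).
One of these lacks any improper symmetry element and so occurs as an enantiomeric pair, giving 4 + 1 = 5 stereoisomers in total.

5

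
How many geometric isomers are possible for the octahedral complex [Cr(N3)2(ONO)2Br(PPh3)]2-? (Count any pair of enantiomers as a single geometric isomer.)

An octahedron has six vertices in three trans pairs; every non-trans pair is cis.
The distinct arrangements are (6 in all): N3 cis, ONO cis (3 arrangements, 2 chiral); N3 cis, ONO trans; N3 trans, ONO cis; N3 trans, ONO trans.

6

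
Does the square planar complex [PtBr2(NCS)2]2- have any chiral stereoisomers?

no

In a square planar complex each vertex has one trans partner and two cis neighbours.
The distinct arrangements are (2 in all): Br cis; Br trans.
Each arrangement has an internal mirror plane or centre of symmetry, so none is chiral.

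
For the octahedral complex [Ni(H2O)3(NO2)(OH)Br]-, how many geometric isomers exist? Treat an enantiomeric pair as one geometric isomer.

4

Working through the distinct placements yields 4 geometric isomers: H2O mer (3 arrangements); H2O fac (chiral).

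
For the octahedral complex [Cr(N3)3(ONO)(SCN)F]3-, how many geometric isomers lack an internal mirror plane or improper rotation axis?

1

The six octahedral sites form three mutually perpendicular trans pairs.
Working through the distinct placements yields 4 geometric isomers: N3 mer (3 arrangements); N3 fac (chiral).
One of these lacks any improper symmetry element and so occurs as an enantiomeric pair, giving 4 + 1 = 5 stereoisomers in total.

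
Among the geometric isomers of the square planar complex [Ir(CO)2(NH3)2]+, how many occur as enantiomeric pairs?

In a square planar complex each vertex has one trans partner and two cis neighbours.
The distinct arrangements are (2 in all): CO cis; CO trans.
Each arrangement has an internal mirror plane or centre of symmetry, so none is chiral.

0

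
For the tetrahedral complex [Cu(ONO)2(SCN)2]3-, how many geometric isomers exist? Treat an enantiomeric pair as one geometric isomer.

1

All four vertices of a tetrahedron are equivalent and mutually adjacent, so cis/trans isomerism cannot arise.
Only one geometric arrangement is possible.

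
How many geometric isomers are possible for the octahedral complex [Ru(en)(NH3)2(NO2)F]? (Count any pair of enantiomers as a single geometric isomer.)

4

Each en is bidentate and must span two cis positions.
The distinct arrangements are (4 in all): NH3 cis (3 arrangements, 2 chiral); NH3 trans.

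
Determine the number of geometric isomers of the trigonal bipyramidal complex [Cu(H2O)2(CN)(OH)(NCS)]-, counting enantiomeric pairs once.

7

Systematic enumeration (placing each ligand type in turn and discarding arrangements equivalent by rotation or reflection) gives 7 geometric isomers.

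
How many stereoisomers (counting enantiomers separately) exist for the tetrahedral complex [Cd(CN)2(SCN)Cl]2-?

All four vertices of a tetrahedron are equivalent and mutually adjacent, so cis/trans isomerism cannot arise.
Only one geometric arrangement is possible.

1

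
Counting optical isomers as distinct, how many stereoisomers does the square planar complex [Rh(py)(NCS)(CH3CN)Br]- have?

3

A square has two trans pairs of vertices; adjacent vertices are cis.
The distinct arrangements are (3 in all): (Br/NCS trans, CH3CN/py trans); (Br/py trans, CH3CN/NCS trans); (Br/CH3CN trans, NCS/py trans).
Each arrangement has an internal mirror plane or centre of symmetry, so none is chiral.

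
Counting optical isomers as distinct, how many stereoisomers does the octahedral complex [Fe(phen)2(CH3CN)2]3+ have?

3

The six octahedral sites form three mutually perpendicular trans pairs.
Each phen is bidentate and must span two cis positions.
There are 2 geometric isomers: CH3CN trans; CH3CN cis (chiral).
One of these lacks any improper symmetry element and so occurs as an enantiomeric pair, giving 2 + 1 = 3 stereoisomers in total.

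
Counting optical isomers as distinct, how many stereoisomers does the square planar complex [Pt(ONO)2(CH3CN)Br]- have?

A square has two trans pairs of vertices; adjacent vertices are cis.
The distinct arrangements are (2 in all): ONO cis; ONO trans.
Each arrangement has an internal mirror plane or centre of symmetry, so none is chiral.

2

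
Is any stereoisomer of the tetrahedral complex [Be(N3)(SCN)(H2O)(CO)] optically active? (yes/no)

yes

All four vertices of a tetrahedron are equivalent and mutually adjacent, so cis/trans isomerism cannot arise.
Only one geometric arrangement is possible; it has no improper symmetry element, so it exists as a pair of enantiomers (2 stereoisomers).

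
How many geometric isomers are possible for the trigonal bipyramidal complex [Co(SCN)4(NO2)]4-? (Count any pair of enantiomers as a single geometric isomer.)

In a trigonal bipyramid the two axial positions differ from the three equatorial ones.
There are 2 geometric isomers: NO2 axial; NO2 equatorial.

2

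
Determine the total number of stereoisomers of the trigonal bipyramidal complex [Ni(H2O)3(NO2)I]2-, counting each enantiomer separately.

4

In a trigonal bipyramid the two axial positions differ from the three equatorial ones.
There are 4 geometric isomers: NO2 equatorial, I equatorial; NO2 equatorial, I axial; NO2 axial, I equatorial; NO2 axial, I axial.
Each arrangement has an internal mirror plane or centre of symmetry, so none is chiral.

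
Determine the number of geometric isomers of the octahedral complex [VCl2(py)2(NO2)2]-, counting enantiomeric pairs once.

5

Systematic placement gives 5 geometric isomers: Cl trans, py trans, NO2 trans; Cl trans, py cis, NO2 cis; Cl cis, py trans, NO2 cis; Cl cis, py cis, NO2 cis (chiral); Cl cis, py cis, NO2 trans.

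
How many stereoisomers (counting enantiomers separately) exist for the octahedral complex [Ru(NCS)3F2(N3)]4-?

The six octahedral sites form three mutually perpendicular trans pairs.
There are 3 geometric isomers: NCS mer, F trans; NCS mer, F cis; NCS fac, F cis.
Each arrangement has an internal mirror plane or centre of symmetry, so none is chiral.

3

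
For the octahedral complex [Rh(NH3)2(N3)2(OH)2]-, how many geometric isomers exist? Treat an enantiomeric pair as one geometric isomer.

An octahedron has six vertices in three trans pairs; every non-trans pair is cis.
Systematic placement gives 5 geometric isomers: NH3 trans, N3 trans, OH trans; NH3 cis, N3 trans, OH cis; NH3 cis, N3 cis, OH trans; NH3 cis, N3 cis, OH cis (chiral); NH3 trans, N3 cis, OH cis.

5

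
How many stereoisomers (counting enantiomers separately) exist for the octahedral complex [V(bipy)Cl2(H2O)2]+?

4

An octahedron has six vertices in three trans pairs; every non-trans pair is cis.
Each bipy is bidentate and must span two cis positions.
Working through the distinct placements yields 3 geometric isomers: Cl trans, H2O cis; Cl cis, H2O cis (chiral); Cl cis, H2O trans.
One of these lacks any improper symmetry element and so occurs as an enantiomeric pair, giving 3 + 1 = 4 stereoisomers in total.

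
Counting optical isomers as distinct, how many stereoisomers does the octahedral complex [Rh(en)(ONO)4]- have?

The six octahedral sites form three mutually perpendicular trans pairs.
Each en is bidentate and must span two cis positions.
Only one geometric arrangement is possible.

1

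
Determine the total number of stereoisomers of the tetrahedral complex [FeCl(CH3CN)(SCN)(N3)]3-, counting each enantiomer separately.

2

In a tetrahedral complex all four positions are equivalent and every pair of ligands is adjacent — there is no cis/trans distinction.
Only one geometric arrangement is possible; it has no improper symmetry element, so it exists as a pair of enantiomers (2 stereoisomers).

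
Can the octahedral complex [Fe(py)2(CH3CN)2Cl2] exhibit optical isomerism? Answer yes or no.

yes

The six octahedral sites form three mutually perpendicular trans pairs.
There are 5 geometric isomers: py trans, CH3CN trans, Cl trans; py cis, CH3CN trans, Cl cis; py trans, CH3CN cis, Cl cis; py cis, CH3CN cis, Cl cis (chiral); py cis, CH3CN cis, Cl trans.
One of these lacks any improper symmetry element and so occurs as an enantiomeric pair, giving 5 + 1 = 6 stereoisomers in total.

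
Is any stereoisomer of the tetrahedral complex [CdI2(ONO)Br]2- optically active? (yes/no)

no

In a tetrahedral complex all four positions are equivalent and every pair of ligands is adjacent — there is no cis/trans distinction.
Only one geometric arrangement is possible.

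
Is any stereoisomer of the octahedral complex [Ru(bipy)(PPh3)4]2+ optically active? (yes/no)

Each bipy is bidentate and must span two cis positions.
Only one geometric arrangement is possible.

no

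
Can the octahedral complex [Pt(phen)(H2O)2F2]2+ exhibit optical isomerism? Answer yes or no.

The six octahedral sites form three mutually perpendicular trans pairs.
Each phen is bidentate and must span two cis positions.
Working through the distinct placements yields 3 geometric isomers: H2O cis, F trans; H2O cis, F cis (chiral); H2O trans, F cis.
One of these lacks any improper symmetry element and so occurs as an enantiomeric pair, giving 3 + 1 = 4 stereoisomers in total.

yes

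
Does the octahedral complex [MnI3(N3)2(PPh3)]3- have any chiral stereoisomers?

no

An octahedron has six vertices in three trans pairs; every non-trans pair is cis.
There are 3 geometric isomers: I mer, N3 cis; I mer, N3 trans; I fac, N3 cis.
Each arrangement has an internal mirror plane or centre of symmetry, so none is chiral.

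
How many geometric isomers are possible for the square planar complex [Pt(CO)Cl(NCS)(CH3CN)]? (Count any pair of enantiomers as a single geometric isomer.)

3

In a square planar complex each vertex has one trans partner and two cis neighbours.
Systematic placement gives 3 geometric isomers: (CH3CN/Cl trans, CO/NCS trans); (CH3CN/NCS trans, CO/Cl trans); (CH3CN/CO trans, Cl/NCS trans).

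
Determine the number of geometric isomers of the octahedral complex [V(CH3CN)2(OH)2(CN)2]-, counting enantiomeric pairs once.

The six octahedral sites form three mutually perpendicular trans pairs.
Working through the distinct placements yields 5 geometric isomers: CH3CN trans, OH trans, CN trans; CH3CN trans, OH cis, CN cis; CH3CN cis, OH trans, CN cis; CH3CN cis, OH cis, CN cis (chiral); CH3CN cis, OH cis, CN trans.

5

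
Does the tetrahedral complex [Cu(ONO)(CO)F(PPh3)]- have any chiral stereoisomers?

All four vertices of a tetrahedron are equivalent and mutually adjacent, so cis/trans isomerism cannot arise.
Only one geometric arrangement is possible; it has no improper symmetry element, so it exists as a pair of enantiomers (2 stereoisomers).

yes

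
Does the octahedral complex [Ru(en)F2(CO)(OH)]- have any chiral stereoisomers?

An octahedron has six vertices in three trans pairs; every non-trans pair is cis.
Each en is bidentate and must span two cis positions.
The distinct arrangements are (4 in all): F cis (3 arrangements, 2 chiral); F trans.
Of these, 2 lack any improper symmetry element and so occur as enantiomeric pairs, giving 4 + 2 = 6 stereoisomers in total.

yes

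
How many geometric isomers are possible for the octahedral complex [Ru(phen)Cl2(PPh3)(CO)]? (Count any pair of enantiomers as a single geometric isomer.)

4

An octahedron has six vertices in three trans pairs; every non-trans pair is cis.
Each phen is bidentate and must span two cis positions.
There are 4 geometric isomers: Cl cis (3 arrangements, 2 chiral); Cl trans.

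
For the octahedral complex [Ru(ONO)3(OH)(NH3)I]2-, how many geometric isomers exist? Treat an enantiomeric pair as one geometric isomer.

4

Systematic placement gives 4 geometric isomers: ONO mer (3 arrangements); ONO fac (chiral).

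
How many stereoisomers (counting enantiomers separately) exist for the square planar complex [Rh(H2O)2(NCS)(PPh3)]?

A square has two trans pairs of vertices; adjacent vertices are cis.
Systematic placement gives 2 geometric isomers: H2O cis; H2O trans.
Each arrangement has an internal mirror plane or centre of symmetry, so none is chiral.

2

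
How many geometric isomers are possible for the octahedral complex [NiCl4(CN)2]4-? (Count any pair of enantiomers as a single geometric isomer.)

An octahedron has six vertices in three trans pairs; every non-trans pair is cis.
Working through the distinct placements yields 2 geometric isomers: CN trans; CN cis.

2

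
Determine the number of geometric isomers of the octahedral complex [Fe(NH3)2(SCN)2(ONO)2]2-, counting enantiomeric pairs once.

In an octahedral complex each vertex has one trans partner and four cis neighbours.
The distinct arrangements are (5 in all): NH3 trans, SCN trans, ONO trans; NH3 trans, SCN cis, ONO cis; NH3 cis, SCN trans, ONO cis; NH3 cis, SCN cis, ONO cis (chiral); NH3 cis, SCN cis, ONO trans.

5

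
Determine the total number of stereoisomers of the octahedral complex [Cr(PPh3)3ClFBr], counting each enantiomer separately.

5

In an octahedral complex each vertex has one trans partner and four cis neighbours.
The distinct arrangements are (4 in all): PPh3 mer (3 arrangements); PPh3 fac (chiral).
One of these lacks any improper symmetry element and so occurs as an enantiomeric pair, giving 4 + 1 = 5 stereoisomers in total.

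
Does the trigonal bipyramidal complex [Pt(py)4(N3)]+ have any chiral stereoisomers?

no

Working through the distinct placements yields 2 geometric isomers: N3 axial; N3 equatorial.
Each arrangement has an internal mirror plane or centre of symmetry, so none is chiral.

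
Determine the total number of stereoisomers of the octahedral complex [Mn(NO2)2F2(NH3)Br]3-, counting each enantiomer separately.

An octahedron has six vertices in three trans pairs; every non-trans pair is cis.
Working through the distinct placements yields 6 geometric isomers: NO2 trans, F cis; NO2 cis, F cis (3 arrangements, 2 chiral); NO2 trans, F trans; NO2 cis, F trans.
Of these, 2 lack any improper symmetry element and so occur as enantiomeric pairs, giving 6 + 2 = 8 stereoisomers in total.

8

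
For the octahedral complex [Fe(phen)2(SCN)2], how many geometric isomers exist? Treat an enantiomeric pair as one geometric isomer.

The six octahedral sites form three mutually perpendicular trans pairs.
Each phen is bidentate and must span two cis positions.
Working through the distinct placements yields 2 geometric isomers: SCN trans; SCN cis (chiral).

2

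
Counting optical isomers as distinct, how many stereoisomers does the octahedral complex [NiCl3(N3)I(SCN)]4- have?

5

The six octahedral sites form three mutually perpendicular trans pairs.
The distinct arrangements are (4 in all): Cl mer (3 arrangements); Cl fac (chiral).
One of these lacks any improper symmetry element and so occurs as an enantiomeric pair, giving 4 + 1 = 5 stereoisomers in total.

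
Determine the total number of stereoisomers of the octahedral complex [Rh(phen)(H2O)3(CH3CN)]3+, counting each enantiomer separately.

Each phen is bidentate and must span two cis positions.
The distinct arrangements are (2 in all): H2O fac; H2O mer.
Each arrangement has an internal mirror plane or centre of symmetry, so none is chiral.

2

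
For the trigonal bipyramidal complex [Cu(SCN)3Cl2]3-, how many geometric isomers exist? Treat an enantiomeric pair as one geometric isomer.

3

In a trigonal bipyramid the two axial positions differ from the three equatorial ones.
Working through the distinct placements yields 3 geometric isomers: Cl both axial; Cl one axial, one equatorial; Cl both equatorial.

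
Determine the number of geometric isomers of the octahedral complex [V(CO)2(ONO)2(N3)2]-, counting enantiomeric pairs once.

In an octahedral complex each vertex has one trans partner and four cis neighbours.
There are 5 geometric isomers: CO trans, ONO trans, N3 trans; CO trans, ONO cis, N3 cis; CO cis, ONO trans, N3 cis; CO cis, ONO cis, N3 cis (chiral); CO cis, ONO cis, N3 trans.

5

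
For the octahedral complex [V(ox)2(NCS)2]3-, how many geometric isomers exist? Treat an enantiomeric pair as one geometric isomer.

Each ox is bidentate and must span two cis positions.
Working through the distinct placements yields 2 geometric isomers: NCS trans; NCS cis (chiral).

2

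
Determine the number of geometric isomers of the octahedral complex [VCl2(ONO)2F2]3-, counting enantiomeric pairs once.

5

An octahedron has six vertices in three trans pairs; every non-trans pair is cis.
There are 5 geometric isomers: Cl trans, ONO trans, F trans; Cl trans, ONO cis, F cis; Cl cis, ONO trans, F cis; Cl cis, ONO cis, F cis (chiral); Cl cis, ONO cis, F trans.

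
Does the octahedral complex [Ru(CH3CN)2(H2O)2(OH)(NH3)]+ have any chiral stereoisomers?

An octahedron has six vertices in three trans pairs; every non-trans pair is cis.
There are 6 geometric isomers: CH3CN trans, H2O trans; CH3CN trans, H2O cis; CH3CN cis, H2O cis (3 arrangements, 2 chiral); CH3CN cis, H2O trans.
Of these, 2 lack any improper symmetry element and so occur as enantiomeric pairs, giving 6 + 2 = 8 stereoisomers in total.

yes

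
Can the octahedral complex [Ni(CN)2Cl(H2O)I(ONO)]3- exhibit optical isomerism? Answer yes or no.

In an octahedral complex each vertex has one trans partner and four cis neighbours.
Exhaustive case analysis gives 9 geometric isomers.
Of these, 6 lack any improper symmetry element and so occur as enantiomeric pairs, giving 9 + 6 = 15 stereoisomers in total.

yes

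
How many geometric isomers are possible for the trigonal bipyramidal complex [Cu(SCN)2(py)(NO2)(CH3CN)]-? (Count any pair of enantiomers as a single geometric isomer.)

7

Placing the ligands in turn and identifying arrangements related by rotation or reflection leaves 7 distinct geometric isomers.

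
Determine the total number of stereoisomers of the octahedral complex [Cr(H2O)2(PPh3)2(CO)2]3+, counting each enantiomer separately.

6

The six octahedral sites form three mutually perpendicular trans pairs.
Systematic placement gives 5 geometric isomers: H2O trans, PPh3 trans, CO trans; H2O cis, PPh3 cis, CO trans; H2O cis, PPh3 trans, CO cis; H2O cis, PPh3 cis, CO cis (chiral); H2O trans, PPh3 cis, CO cis.
One of these lacks any improper symmetry element and so occurs as an enantiomeric pair, giving 5 + 1 = 6 stereoisomers in total.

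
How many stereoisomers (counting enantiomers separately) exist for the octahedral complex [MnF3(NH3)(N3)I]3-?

Working through the distinct placements yields 4 geometric isomers: F mer (3 arrangements); F fac (chiral).
One of these lacks any improper symmetry element and so occurs as an enantiomeric pair, giving 4 + 1 = 5 stereoisomers in total.

5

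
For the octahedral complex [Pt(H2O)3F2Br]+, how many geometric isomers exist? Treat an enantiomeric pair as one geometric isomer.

3

An octahedron has six vertices in three trans pairs; every non-trans pair is cis.
Working through the distinct placements yields 3 geometric isomers: H2O mer, F cis; H2O mer, F trans; H2O fac, F cis.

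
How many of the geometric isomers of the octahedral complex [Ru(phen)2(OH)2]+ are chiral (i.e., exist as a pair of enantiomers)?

1

In an octahedral complex each vertex has one trans partner and four cis neighbours.
Each phen is bidentate and must span two cis positions.
The distinct arrangements are (2 in all): OH trans; OH cis (chiral).
One of these lacks any improper symmetry element and so occurs as an enantiomeric pair, giving 2 + 1 = 3 stereoisomers in total.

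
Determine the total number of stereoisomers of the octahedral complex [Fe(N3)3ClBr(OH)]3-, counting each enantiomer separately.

An octahedron has six vertices in three trans pairs; every non-trans pair is cis.
There are 4 geometric isomers: N3 mer (3 arrangements); N3 fac (chiral).
One of these lacks any improper symmetry element and so occurs as an enantiomeric pair, giving 4 + 1 = 5 stereoisomers in total.

5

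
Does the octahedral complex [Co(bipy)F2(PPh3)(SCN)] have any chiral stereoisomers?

An octahedron has six vertices in three trans pairs; every non-trans pair is cis.
Each bipy is bidentate and must span two cis positions.
The distinct arrangements are (4 in all): F trans; F cis (3 arrangements, 2 chiral).
Of these, 2 lack any improper symmetry element and so occur as enantiomeric pairs, giving 4 + 2 = 6 stereoisomers in total.

yes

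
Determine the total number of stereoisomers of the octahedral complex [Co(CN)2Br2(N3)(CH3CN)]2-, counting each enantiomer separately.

8

The six octahedral sites form three mutually perpendicular trans pairs.
There are 6 geometric isomers: CN cis, Br trans; CN trans, Br trans; CN cis, Br cis (3 arrangements, 2 chiral); CN trans, Br cis.
Of these, 2 lack any improper symmetry element and so occur as enantiomeric pairs, giving 6 + 2 = 8 stereoisomers in total.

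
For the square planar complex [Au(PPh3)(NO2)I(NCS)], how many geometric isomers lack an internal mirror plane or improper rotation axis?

0

In a square planar complex each vertex has one trans partner and two cis neighbours.
Systematic placement gives 3 geometric isomers: (I/NO2 trans, NCS/PPh3 trans); (I/PPh3 trans, NCS/NO2 trans); (I/NCS trans, NO2/PPh3 trans).
Each arrangement has an internal mirror plane or centre of symmetry, so none is chiral.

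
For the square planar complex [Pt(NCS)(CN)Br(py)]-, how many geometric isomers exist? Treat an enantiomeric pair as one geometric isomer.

A square has two trans pairs of vertices; adjacent vertices are cis.
There are 3 geometric isomers: (Br/NCS trans, CN/py trans); (Br/py trans, CN/NCS trans); (Br/CN trans, NCS/py trans).

3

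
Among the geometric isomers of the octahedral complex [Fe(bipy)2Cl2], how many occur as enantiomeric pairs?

Each bipy is bidentate and must span two cis positions.
The distinct arrangements are (2 in all): Cl trans; Cl cis (chiral).
One of these lacks any improper symmetry element and so occurs as an enantiomeric pair, giving 2 + 1 = 3 stereoisomers in total.

1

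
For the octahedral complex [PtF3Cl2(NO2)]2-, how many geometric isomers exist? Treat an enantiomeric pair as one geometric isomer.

The six octahedral sites form three mutually perpendicular trans pairs.
The distinct arrangements are (3 in all): F mer, Cl trans; F fac, Cl cis; F mer, Cl cis.

3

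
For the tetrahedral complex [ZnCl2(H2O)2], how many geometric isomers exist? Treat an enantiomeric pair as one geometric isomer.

In a tetrahedral complex all four positions are equivalent and every pair of ligands is adjacent — there is no cis/trans distinction.
Only one geometric arrangement is possible.

1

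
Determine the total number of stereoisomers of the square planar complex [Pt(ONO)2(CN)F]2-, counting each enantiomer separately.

In a square planar complex each vertex has one trans partner and two cis neighbours.
Systematic placement gives 2 geometric isomers: ONO cis; ONO trans.
Each arrangement has an internal mirror plane or centre of symmetry, so none is chiral.

2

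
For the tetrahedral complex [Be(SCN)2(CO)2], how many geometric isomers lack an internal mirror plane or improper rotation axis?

In a tetrahedral complex all four positions are equivalent and every pair of ligands is adjacent — there is no cis/trans distinction.
Only one geometric arrangement is possible.

0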